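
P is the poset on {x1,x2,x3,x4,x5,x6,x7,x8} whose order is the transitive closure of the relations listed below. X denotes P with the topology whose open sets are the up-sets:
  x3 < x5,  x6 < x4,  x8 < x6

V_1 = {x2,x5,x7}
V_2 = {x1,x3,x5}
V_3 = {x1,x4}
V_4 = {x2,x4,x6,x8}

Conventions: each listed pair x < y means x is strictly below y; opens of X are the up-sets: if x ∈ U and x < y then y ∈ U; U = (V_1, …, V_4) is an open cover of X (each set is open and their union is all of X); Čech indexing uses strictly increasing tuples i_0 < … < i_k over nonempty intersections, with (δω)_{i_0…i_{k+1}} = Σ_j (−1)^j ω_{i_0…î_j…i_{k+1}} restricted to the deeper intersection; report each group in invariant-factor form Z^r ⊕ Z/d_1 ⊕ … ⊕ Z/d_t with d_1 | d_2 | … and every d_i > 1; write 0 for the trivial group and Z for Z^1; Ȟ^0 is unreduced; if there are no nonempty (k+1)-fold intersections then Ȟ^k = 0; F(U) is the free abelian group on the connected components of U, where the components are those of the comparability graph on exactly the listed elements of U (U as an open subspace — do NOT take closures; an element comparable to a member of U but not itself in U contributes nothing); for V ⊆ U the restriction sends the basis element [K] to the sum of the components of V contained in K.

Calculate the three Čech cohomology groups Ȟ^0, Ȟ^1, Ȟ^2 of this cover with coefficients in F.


Ȟ^0(U;F) ≅ Z^5, Ȟ^1(U;F) ≅ 0 and Ȟ^2(U;F) ≅ 0

nonempty overlaps:
  V12={x5} V14={x2} V23={x1} V34={x4}
components per intersection:
  V1: {x2} {x5} {x7}
  V2: {x1} {x3,x5}
  V3: {x1} {x4}
  V4: {x2} {x4,x6,x8}
  V12: {x5}
  V14: {x2}
  V23: {x1}
  V34: {x4}
C dims 9,4; δ0: rk 4, SNF 1^4
degree 0: 9−4−0 = 5 → Ȟ^0 ≅ Z^5
degree 1: 4−0−4 = 0 → Ȟ^1 ≅ 0
degree 2: 0−0−0 = 0 → Ȟ^2 ≅ 0


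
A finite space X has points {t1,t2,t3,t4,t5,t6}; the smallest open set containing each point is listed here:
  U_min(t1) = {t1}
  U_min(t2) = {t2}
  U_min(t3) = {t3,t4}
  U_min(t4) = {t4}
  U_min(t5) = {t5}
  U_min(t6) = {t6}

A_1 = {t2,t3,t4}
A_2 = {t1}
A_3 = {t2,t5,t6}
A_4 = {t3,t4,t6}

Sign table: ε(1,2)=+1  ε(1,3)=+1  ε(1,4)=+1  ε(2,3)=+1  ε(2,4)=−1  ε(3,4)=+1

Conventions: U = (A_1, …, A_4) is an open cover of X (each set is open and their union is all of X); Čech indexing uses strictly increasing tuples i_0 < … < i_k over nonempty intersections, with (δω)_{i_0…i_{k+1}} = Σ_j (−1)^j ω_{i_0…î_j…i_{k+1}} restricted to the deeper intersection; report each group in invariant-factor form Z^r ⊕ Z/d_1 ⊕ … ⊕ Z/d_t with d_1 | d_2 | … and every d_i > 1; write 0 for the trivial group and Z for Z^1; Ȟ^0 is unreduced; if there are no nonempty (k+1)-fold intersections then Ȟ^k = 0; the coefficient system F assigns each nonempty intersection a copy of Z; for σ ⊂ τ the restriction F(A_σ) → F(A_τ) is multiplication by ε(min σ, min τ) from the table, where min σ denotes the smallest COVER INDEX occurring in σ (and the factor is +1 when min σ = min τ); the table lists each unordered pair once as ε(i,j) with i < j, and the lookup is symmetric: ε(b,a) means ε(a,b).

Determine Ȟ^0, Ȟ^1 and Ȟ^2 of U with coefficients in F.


nerve of the cover:
  A13={t2} A14={t3,t4} A34={t6}
C dims 4,3; δ0: rk 2, SNF 1^2
Ȟ^0 = (4 − 2) − 0 = 2, so Ȟ^0 ≅ Z^2
Ȟ^1 = (3 − 0) − 2 = 1, so Ȟ^1 ≅ Z
Ȟ^2 = (0 − 0) − 0 = 0, so Ȟ^2 ≅ 0

Ȟ^0(U;F) ≅ Z^2; Ȟ^1(U;F) ≅ Z; Ȟ^2(U;F) ≅ 0


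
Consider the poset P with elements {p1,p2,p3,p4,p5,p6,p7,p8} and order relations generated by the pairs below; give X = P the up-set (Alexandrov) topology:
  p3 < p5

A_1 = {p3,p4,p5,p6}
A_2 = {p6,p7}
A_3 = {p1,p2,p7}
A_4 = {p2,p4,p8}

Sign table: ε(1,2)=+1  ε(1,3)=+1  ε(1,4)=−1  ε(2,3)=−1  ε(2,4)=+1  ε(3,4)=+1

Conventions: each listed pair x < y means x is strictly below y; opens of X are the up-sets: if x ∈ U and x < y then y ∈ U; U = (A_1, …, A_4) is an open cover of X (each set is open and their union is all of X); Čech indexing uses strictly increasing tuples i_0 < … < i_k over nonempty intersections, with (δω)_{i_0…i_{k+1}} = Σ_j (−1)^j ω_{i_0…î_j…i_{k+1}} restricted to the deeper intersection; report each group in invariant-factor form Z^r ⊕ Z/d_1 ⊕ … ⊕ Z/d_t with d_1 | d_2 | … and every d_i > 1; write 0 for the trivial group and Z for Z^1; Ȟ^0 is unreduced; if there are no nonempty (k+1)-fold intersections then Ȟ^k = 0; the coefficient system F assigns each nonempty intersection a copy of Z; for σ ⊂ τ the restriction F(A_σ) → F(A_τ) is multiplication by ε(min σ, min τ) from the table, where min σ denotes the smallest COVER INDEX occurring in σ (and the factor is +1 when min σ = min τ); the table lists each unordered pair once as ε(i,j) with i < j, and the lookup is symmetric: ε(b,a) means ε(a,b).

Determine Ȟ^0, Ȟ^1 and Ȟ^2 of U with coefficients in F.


Ȟ^0 ≅ Z, Ȟ^1 ≅ Z and Ȟ^2 ≅ 0

nerve of the cover:
  A12={p6} A14={p4} A23={p7} A34={p2}
C dims 4,4; δ0: rk 3, SNF 1^3
Ȟ^0 = (4 − 3) − 0 = 1, so Ȟ^0 ≅ Z
Ȟ^1 = (4 − 0) − 3 = 1, so Ȟ^1 ≅ Z
Ȟ^2 = (0 − 0) − 0 = 0, so Ȟ^2 ≅ 0


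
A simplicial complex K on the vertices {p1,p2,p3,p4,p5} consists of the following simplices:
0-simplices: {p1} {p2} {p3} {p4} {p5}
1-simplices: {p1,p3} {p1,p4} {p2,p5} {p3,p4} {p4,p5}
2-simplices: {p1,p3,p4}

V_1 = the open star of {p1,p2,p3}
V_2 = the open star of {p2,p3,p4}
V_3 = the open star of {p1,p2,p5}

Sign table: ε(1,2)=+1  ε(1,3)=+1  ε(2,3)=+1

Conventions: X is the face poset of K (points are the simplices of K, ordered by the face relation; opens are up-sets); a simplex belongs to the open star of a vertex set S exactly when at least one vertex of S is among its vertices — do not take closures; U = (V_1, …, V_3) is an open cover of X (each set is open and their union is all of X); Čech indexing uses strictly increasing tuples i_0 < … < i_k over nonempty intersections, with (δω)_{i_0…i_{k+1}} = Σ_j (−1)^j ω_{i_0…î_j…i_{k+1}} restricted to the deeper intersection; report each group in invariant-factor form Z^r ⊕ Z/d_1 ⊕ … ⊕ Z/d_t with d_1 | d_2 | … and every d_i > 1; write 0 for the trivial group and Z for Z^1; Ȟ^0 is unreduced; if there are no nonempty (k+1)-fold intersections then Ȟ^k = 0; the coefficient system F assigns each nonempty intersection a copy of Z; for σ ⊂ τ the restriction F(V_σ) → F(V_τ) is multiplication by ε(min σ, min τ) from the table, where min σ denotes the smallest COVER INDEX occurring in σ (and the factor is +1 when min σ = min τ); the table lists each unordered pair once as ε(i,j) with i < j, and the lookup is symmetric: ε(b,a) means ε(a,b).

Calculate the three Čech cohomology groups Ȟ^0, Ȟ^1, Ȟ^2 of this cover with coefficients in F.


Ȟ^0 ≅ Z; Ȟ^1 ≅ 0; Ȟ^2 ≅ 0

cover nerve:
  V1={{p1},{p2},{p3},{p1,p3},{p1,p4},{p2,p5},{p3,p4},{p1,p3,p4}} V2={{p2},{p3},{p4},{p1,p3},{p1,p4},{p2,p5},{p3,p4},{p4,p5},{p1,p3,p4}} V3={{p1},{p2},{p5},{p1,p3},{p1,p4},{p2,p5},{p4,p5},{p1,p3,p4}}
  V12={{p2},{p3},{p1,p3},{p1,p4},{p2,p5},{p3,p4},{p1,p3,p4}} V13={{p1},{p2},{p1,p3},{p1,p4},{p2,p5},{p1,p3,p4}} V23={{p2},{p1,p3},{p1,p4},{p2,p5},{p4,p5},{p1,p3,p4}}
  V123={{p2},{p1,p3},{p1,p4},{p2,p5},{p1,p3,p4}}
C dims 3,3,1; δ0: rk 2, SNF 1^2; δ1: rk 1, SNF 1^1
Ȟ^0: (3−2)−0=1 ⇒ Z
Ȟ^1: (3−1)−2=0 ⇒ 0
Ȟ^2: (1−0)−1=0 ⇒ 0


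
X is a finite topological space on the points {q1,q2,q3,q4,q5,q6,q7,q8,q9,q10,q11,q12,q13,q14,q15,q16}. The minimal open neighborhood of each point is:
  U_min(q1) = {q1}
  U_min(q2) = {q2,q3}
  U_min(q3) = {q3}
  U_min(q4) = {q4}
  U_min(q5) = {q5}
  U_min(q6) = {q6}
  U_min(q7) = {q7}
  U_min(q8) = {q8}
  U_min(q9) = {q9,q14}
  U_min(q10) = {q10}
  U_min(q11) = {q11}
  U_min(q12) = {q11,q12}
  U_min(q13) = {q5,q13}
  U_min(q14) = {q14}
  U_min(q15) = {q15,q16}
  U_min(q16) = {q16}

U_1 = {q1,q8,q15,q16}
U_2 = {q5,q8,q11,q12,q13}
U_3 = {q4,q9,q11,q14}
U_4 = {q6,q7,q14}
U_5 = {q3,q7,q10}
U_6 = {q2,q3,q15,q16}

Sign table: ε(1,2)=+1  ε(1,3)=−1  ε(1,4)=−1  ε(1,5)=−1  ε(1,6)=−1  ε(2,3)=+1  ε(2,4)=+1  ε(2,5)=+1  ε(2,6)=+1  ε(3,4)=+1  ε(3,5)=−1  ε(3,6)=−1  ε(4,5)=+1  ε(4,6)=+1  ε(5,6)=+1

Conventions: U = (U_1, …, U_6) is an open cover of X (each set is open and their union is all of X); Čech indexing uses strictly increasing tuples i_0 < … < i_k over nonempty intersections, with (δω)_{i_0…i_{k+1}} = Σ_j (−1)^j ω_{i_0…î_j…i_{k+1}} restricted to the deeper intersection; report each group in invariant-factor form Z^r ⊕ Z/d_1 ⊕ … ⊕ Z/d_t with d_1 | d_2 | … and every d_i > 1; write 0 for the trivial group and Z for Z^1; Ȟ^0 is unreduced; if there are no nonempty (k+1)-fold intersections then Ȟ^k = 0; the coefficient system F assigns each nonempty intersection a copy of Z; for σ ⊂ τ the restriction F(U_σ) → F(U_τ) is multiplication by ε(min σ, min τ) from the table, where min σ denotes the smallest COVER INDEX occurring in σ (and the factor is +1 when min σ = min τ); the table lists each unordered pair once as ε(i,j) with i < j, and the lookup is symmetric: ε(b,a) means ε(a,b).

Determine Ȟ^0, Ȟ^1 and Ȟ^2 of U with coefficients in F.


nonempty overlaps:
  U12={q8} U16={q15,q16} U23={q11} U34={q14} U45={q7} U56={q3}
C dims 6,6; δ0: rk 6, SNF 1^5·2
degree 0: 6−6−0 = 0 → Ȟ^0 ≅ 0
degree 1: 6−0−6 = 0 plus torsion [2] → Ȟ^1 ≅ Z/2
degree 2: 0−0−0 = 0 → Ȟ^2 ≅ 0

Ȟ^0(U;F) ≅ 0; Ȟ^1(U;F) ≅ Z/2; Ȟ^2(U;F) ≅ 0


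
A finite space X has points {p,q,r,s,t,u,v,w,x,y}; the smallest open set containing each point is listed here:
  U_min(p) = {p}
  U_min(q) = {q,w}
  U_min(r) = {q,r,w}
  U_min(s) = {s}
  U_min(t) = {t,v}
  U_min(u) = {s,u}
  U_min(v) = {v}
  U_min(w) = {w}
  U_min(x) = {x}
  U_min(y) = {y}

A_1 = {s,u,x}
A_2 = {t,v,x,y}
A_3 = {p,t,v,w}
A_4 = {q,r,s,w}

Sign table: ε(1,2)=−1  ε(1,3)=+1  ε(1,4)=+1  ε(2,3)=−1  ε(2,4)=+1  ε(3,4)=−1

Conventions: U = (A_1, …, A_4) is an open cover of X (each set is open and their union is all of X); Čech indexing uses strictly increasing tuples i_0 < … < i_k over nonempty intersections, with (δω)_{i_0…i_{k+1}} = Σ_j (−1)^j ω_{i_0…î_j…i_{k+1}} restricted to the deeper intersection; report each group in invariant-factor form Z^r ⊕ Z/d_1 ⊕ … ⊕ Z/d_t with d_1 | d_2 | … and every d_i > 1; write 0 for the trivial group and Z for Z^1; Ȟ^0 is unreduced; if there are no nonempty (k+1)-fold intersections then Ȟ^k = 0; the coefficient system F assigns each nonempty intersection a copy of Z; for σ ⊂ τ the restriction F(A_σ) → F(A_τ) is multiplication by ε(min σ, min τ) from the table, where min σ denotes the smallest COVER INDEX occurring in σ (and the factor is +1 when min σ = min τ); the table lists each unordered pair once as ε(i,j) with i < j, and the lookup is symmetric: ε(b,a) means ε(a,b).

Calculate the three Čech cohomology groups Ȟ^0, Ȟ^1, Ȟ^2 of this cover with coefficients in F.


nonempty intersections:
  A12={x} A14={s} A23={t,v} A34={w}
C dims 4,4; δ0: rk 4, SNF 1^3·2
Ȟ^0: (4−4)−0=0 ⇒ 0
Ȟ^1: (4−0)−4=0 plus torsion [2] ⇒ Z/2
Ȟ^2: (0−0)−0=0 ⇒ 0

Ȟ^0(U;F) ≅ 0, Ȟ^1(U;F) ≅ Z/2, Ȟ^2(U;F) ≅ 0


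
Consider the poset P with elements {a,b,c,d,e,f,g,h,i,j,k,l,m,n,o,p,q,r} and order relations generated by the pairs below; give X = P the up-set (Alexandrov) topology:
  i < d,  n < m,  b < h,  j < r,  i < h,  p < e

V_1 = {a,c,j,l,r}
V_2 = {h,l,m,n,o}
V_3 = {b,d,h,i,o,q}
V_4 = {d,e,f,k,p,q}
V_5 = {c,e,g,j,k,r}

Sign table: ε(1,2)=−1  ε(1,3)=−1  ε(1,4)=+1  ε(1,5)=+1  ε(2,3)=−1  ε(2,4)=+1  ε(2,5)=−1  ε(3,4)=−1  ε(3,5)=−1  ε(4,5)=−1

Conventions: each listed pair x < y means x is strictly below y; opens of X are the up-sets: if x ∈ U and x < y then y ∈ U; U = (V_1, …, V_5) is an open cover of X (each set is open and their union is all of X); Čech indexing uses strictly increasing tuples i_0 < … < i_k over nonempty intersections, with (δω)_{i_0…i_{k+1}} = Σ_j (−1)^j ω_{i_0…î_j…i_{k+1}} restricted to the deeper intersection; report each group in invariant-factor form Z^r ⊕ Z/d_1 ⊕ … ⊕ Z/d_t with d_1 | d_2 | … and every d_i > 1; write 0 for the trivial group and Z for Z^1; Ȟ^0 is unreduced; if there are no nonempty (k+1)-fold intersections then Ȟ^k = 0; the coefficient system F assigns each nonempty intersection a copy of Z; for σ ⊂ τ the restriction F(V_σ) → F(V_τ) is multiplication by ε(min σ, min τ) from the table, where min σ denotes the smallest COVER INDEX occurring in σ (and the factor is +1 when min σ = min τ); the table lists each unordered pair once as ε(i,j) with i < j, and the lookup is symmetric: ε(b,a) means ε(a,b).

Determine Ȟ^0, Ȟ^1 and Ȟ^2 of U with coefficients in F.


cover nerve:
  V12={l} V15={c,j,r} V23={h,o} V34={d,q} V45={e,k}
C dims 5,5; δ0: rk 4, SNF 1^4
Ȟ^0: (5−4)−0=1 ⇒ Z
Ȟ^1: (5−0)−4=1 ⇒ Z
Ȟ^2: (0−0)−0=0 ⇒ 0

Ȟ^0(U;F) ≅ Z; Ȟ^1(U;F) ≅ Z; Ȟ^2(U;F) ≅ 0


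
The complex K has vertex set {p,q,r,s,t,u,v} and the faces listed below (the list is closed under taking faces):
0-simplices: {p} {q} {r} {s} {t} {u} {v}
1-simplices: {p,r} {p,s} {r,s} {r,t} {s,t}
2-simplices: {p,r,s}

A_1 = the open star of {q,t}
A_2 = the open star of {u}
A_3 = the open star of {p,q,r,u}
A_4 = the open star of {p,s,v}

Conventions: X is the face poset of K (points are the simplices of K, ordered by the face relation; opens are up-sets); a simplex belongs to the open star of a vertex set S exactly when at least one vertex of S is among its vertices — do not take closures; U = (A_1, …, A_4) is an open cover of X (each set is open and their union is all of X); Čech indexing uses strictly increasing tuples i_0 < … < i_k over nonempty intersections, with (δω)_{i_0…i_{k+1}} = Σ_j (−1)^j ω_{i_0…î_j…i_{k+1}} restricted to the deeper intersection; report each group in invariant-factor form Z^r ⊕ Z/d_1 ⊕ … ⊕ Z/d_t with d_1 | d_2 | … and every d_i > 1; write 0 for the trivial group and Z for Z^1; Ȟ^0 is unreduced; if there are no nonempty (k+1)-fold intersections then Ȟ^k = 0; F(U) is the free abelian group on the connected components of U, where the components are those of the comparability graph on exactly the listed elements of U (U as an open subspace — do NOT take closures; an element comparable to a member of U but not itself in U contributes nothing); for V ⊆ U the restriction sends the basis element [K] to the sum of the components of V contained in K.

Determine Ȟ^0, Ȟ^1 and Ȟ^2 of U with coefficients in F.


intersection data:
  A1={{q},{t},{r,t},{s,t}} A2={{u}} A3={{p},{q},{r},{u},{p,r},{p,s},{r,s},{r,t},{p,r,s}} A4={{p},{s},{v},{p,r},{p,s},{r,s},{s,t},{p,r,s}}
  A13={{q},{r,t}} A14={{s,t}} A23={{u}} A34={{p},{p,r},{p,s},{r,s},{p,r,s}}
components per intersection:
  A1: {{q}} {{t},{r,t},{s,t}}
  A2: {{u}}
  A3: {{p},{r},{p,r},{p,s},{r,s},{r,t},{p,r,s}} {{q}} {{u}}
  A4: {{p},{s},{p,r},{p,s},{r,s},{s,t},{p,r,s}} {{v}}
  A13: {{q}} {{r,t}}
  A14: {{s,t}}
  A23: {{u}}
  A34: {{p},{p,r},{p,s},{r,s},{p,r,s}}
C dims 8,5; δ0: rk 4, SNF 1^4
Ȟ^0 = (8 − 4) − 0 = 4, so Ȟ^0 ≅ Z^4
Ȟ^1 = (5 − 0) − 4 = 1, so Ȟ^1 ≅ Z
Ȟ^2 = (0 − 0) − 0 = 0, so Ȟ^2 ≅ 0

Ȟ^0(U;F) ≅ Z^4, Ȟ^1(U;F) ≅ Z and Ȟ^2(U;F) ≅ 0


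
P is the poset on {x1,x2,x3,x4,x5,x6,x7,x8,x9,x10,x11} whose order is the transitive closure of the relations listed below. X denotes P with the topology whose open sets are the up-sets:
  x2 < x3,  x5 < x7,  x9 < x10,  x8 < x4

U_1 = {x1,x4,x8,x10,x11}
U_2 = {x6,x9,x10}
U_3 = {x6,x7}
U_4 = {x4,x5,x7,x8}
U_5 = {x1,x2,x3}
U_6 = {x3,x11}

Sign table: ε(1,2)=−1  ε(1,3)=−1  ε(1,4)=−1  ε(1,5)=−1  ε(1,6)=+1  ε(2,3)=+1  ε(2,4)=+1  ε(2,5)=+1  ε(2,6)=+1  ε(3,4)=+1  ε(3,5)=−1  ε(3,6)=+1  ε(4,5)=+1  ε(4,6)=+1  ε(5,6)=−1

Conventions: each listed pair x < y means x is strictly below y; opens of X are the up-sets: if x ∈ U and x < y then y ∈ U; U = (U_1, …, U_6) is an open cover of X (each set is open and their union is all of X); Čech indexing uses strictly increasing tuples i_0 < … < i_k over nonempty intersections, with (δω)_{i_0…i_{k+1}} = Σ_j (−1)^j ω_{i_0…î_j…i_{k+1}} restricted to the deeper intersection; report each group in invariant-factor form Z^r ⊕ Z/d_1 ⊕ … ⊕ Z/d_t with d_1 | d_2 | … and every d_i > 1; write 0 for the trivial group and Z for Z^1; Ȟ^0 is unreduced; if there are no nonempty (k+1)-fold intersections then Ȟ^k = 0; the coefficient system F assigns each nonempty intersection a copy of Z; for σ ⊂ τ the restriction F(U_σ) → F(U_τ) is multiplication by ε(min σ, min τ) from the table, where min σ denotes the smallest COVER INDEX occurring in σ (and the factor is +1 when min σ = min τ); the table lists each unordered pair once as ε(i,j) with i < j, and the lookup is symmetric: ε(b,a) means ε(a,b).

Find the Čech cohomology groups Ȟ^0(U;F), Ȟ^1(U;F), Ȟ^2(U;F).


nerve of the cover:
  U12={x10} U14={x4,x8} U15={x1} U16={x11} U23={x6} U34={x7} U56={x3}
C dims 6,7; δ0: rk 5, SNF 1^5
Ȟ^0 = (6 − 5) − 0 = 1, so Ȟ^0 ≅ Z
Ȟ^1 = (7 − 0) − 5 = 2, so Ȟ^1 ≅ Z^2
Ȟ^2 = (0 − 0) − 0 = 0, so Ȟ^2 ≅ 0

Ȟ^0(U;F) ≅ Z,  Ȟ^1(U;F) ≅ Z^2,  Ȟ^2(U;F) ≅ 0


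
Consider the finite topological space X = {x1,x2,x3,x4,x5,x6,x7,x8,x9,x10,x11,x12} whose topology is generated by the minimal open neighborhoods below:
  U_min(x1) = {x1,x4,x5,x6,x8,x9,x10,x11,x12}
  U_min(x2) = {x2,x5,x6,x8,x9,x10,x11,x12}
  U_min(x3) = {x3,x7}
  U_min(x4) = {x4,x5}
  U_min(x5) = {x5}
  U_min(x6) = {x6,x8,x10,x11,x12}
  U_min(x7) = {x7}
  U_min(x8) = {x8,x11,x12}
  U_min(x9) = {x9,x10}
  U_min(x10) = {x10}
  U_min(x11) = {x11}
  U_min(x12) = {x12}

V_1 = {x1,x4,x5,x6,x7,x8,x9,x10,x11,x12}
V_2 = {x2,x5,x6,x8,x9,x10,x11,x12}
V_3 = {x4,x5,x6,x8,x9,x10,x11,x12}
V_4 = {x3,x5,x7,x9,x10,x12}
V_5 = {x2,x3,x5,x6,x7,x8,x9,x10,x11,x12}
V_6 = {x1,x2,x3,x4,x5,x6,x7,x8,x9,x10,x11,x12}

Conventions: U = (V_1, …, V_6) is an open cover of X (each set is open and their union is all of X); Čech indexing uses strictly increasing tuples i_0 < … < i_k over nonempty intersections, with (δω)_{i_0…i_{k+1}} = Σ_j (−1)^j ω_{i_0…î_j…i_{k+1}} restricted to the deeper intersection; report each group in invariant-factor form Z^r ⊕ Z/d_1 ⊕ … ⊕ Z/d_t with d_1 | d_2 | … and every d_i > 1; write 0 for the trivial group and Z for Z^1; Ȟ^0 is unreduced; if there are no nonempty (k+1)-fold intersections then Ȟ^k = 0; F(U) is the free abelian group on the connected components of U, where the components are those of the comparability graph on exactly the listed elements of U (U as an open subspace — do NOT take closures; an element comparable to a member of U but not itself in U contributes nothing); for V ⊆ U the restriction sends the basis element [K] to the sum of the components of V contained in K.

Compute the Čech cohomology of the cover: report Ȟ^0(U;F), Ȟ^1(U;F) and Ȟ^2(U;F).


intersection data:
  V12={x5,x6,x8,x9,x10,x11,x12} V13={x4,x5,x6,x8,x9,x10,x11,x12} V14={x5,x7,x9,x10,x12} V15={x5,x6,x7,x8,x9,x10,x11,x12} V16={x1,x4,x5,x6,x7,x8,x9,x10,x11,x12} V23={x5,x6,x8,x9,x10,x11,x12} V24={x5,x9,x10,x12} V25={x2,x5,x6,x8,x9,x10,x11,x12} V26={x2,x5,x6,x8,x9,x10,x11,x12} V34={x5,x9,x10,x12} V35={x5,x6,x8,x9,x10,x11,x12} V36={x4,x5,x6,x8,x9,x10,x11,x12} V45={x3,x5,x7,x9,x10,x12} V46={x3,x5,x7,x9,x10,x12} V56={x2,x3,x5,x6,x7,x8,x9,x10,x11,x12}
  V123={x5,x6,x8,x9,x10,x11,x12} V124={x5,x9,x10,x12} V125={x5,x6,x8,x9,x10,x11,x12} V126={x5,x6,x8,x9,x10,x11,x12} V134={x5,x9,x10,x12} V135={x5,x6,x8,x9,x10,x11,x12} V136={x4,x5,x6,x8,x9,x10,x11,x12} V145={x5,x7,x9,x10,x12} V146={x5,x7,x9,x10,x12} V156={x5,x6,x7,x8,x9,x10,x11,x12} V234={x5,x9,x10,x12} V235={x5,x6,x8,x9,x10,x11,x12} V236={x5,x6,x8,x9,x10,x11,x12} V245={x5,x9,x10,x12} V246={x5,x9,x10,x12} V256={x2,x5,x6,x8,x9,x10,x11,x12} V345={x5,x9,x10,x12} V346={x5,x9,x10,x12} V356={x5,x6,x8,x9,x10,x11,x12} V456={x3,x5,x7,x9,x10,x12}
  V1234={x5,x9,x10,x12} V1235={x5,x6,x8,x9,x10,x11,x12} V1236={x5,x6,x8,x9,x10,x11,x12} V1245={x5,x9,x10,x12} V1246={x5,x9,x10,x12} V1256={x5,x6,x8,x9,x10,x11,x12} V1345={x5,x9,x10,x12} V1346={x5,x9,x10,x12} V1356={x5,x6,x8,x9,x10,x11,x12} V1456={x5,x7,x9,x10,x12} V2345={x5,x9,x10,x12} V2346={x5,x9,x10,x12} V2356={x5,x6,x8,x9,x10,x11,x12} V2456={x5,x9,x10,x12} V3456={x5,x9,x10,x12}
  V12345={x5,x9,x10,x12} V12346={x5,x9,x10,x12} V12356={x5,x6,x8,x9,x10,x11,x12} V12456={x5,x9,x10,x12} V13456={x5,x9,x10,x12} V23456={x5,x9,x10,x12}
  V123456={x5,x9,x10,x12}
components per intersection:
  V1: {x1,x4,x5,x6,x8,x9,x10,x11,x12} {x7}
  V2: {x2,x5,x6,x8,x9,x10,x11,x12}
  V3: {x4,x5} {x6,x8,x9,x10,x11,x12}
  V4: {x3,x7} {x5} {x9,x10} {x12}
  V5: {x2,x5,x6,x8,x9,x10,x11,x12} {x3,x7}
  V6: {x1,x2,x4,x5,x6,x8,x9,x10,x11,x12} {x3,x7}
  V12: {x5} {x6,x8,x9,x10,x11,x12}
  V13: {x4,x5} {x6,x8,x9,x10,x11,x12}
  V14: {x5} {x7} {x9,x10} {x12}
  V15: {x5} {x6,x8,x9,x10,x11,x12} {x7}
  V16: {x1,x4,x5,x6,x8,x9,x10,x11,x12} {x7}
  V23: {x5} {x6,x8,x9,x10,x11,x12}
  V24: {x5} {x9,x10} {x12}
  V25: {x2,x5,x6,x8,x9,x10,x11,x12}
  V26: {x2,x5,x6,x8,x9,x10,x11,x12}
  V34: {x5} {x9,x10} {x12}
  V35: {x5} {x6,x8,x9,x10,x11,x12}
  V36: {x4,x5} {x6,x8,x9,x10,x11,x12}
  V45: {x3,x7} {x5} {x9,x10} {x12}
  V46: {x3,x7} {x5} {x9,x10} {x12}
  V56: {x2,x5,x6,x8,x9,x10,x11,x12} {x3,x7}
  V123: {x5} {x6,x8,x9,x10,x11,x12}
  V124: {x5} {x9,x10} {x12}
  V125: {x5} {x6,x8,x9,x10,x11,x12}
  V126: {x5} {x6,x8,x9,x10,x11,x12}
  V134: {x5} {x9,x10} {x12}
  V135: {x5} {x6,x8,x9,x10,x11,x12}
  V136: {x4,x5} {x6,x8,x9,x10,x11,x12}
  V145: {x5} {x7} {x9,x10} {x12}
  V146: {x5} {x7} {x9,x10} {x12}
  V156: {x5} {x6,x8,x9,x10,x11,x12} {x7}
  V234: {x5} {x9,x10} {x12}
  V235: {x5} {x6,x8,x9,x10,x11,x12}
  V236: {x5} {x6,x8,x9,x10,x11,x12}
  V245: {x5} {x9,x10} {x12}
  V246: {x5} {x9,x10} {x12}
  V256: {x2,x5,x6,x8,x9,x10,x11,x12}
  V345: {x5} {x9,x10} {x12}
  V346: {x5} {x9,x10} {x12}
  V356: {x5} {x6,x8,x9,x10,x11,x12}
  V456: {x3,x7} {x5} {x9,x10} {x12}
  V1234: {x5} {x9,x10} {x12}
  V1235: {x5} {x6,x8,x9,x10,x11,x12}
  V1236: {x5} {x6,x8,x9,x10,x11,x12}
  V1245: {x5} {x9,x10} {x12}
  V1246: {x5} {x9,x10} {x12}
  V1256: {x5} {x6,x8,x9,x10,x11,x12}
  V1345: {x5} {x9,x10} {x12}
  V1346: {x5} {x9,x10} {x12}
  V1356: {x5} {x6,x8,x9,x10,x11,x12}
  V1456: {x5} {x7} {x9,x10} {x12}
  V2345: {x5} {x9,x10} {x12}
  V2346: {x5} {x9,x10} {x12}
  V2356: {x5} {x6,x8,x9,x10,x11,x12}
  V2456: {x5} {x9,x10} {x12}
  V3456: {x5} {x9,x10} {x12}
  V12345: {x5} {x9,x10} {x12}
  V12346: {x5} {x9,x10} {x12}
  V12356: {x5} {x6,x8,x9,x10,x11,x12}
  V12456: {x5} {x9,x10} {x12}
  V13456: {x5} {x9,x10} {x12}
  V23456: {x5} {x9,x10} {x12}
  V123456: {x5} {x9,x10} {x12}
C dims 13,37,53,41; δ0: rk 11, SNF 1^11; δ1: rk 26, SNF 1^26; δ2: rk 27, SNF 1^27
Ȟ^0 = (13 − 11) − 0 = 2, so Ȟ^0 ≅ Z^2
Ȟ^1 = (37 − 26) − 11 = 0, so Ȟ^1 ≅ 0
Ȟ^2 = (53 − 27) − 26 = 0, so Ȟ^2 ≅ 0

Ȟ^0 ≅ Z^2, Ȟ^1 ≅ 0, Ȟ^2 ≅ 0


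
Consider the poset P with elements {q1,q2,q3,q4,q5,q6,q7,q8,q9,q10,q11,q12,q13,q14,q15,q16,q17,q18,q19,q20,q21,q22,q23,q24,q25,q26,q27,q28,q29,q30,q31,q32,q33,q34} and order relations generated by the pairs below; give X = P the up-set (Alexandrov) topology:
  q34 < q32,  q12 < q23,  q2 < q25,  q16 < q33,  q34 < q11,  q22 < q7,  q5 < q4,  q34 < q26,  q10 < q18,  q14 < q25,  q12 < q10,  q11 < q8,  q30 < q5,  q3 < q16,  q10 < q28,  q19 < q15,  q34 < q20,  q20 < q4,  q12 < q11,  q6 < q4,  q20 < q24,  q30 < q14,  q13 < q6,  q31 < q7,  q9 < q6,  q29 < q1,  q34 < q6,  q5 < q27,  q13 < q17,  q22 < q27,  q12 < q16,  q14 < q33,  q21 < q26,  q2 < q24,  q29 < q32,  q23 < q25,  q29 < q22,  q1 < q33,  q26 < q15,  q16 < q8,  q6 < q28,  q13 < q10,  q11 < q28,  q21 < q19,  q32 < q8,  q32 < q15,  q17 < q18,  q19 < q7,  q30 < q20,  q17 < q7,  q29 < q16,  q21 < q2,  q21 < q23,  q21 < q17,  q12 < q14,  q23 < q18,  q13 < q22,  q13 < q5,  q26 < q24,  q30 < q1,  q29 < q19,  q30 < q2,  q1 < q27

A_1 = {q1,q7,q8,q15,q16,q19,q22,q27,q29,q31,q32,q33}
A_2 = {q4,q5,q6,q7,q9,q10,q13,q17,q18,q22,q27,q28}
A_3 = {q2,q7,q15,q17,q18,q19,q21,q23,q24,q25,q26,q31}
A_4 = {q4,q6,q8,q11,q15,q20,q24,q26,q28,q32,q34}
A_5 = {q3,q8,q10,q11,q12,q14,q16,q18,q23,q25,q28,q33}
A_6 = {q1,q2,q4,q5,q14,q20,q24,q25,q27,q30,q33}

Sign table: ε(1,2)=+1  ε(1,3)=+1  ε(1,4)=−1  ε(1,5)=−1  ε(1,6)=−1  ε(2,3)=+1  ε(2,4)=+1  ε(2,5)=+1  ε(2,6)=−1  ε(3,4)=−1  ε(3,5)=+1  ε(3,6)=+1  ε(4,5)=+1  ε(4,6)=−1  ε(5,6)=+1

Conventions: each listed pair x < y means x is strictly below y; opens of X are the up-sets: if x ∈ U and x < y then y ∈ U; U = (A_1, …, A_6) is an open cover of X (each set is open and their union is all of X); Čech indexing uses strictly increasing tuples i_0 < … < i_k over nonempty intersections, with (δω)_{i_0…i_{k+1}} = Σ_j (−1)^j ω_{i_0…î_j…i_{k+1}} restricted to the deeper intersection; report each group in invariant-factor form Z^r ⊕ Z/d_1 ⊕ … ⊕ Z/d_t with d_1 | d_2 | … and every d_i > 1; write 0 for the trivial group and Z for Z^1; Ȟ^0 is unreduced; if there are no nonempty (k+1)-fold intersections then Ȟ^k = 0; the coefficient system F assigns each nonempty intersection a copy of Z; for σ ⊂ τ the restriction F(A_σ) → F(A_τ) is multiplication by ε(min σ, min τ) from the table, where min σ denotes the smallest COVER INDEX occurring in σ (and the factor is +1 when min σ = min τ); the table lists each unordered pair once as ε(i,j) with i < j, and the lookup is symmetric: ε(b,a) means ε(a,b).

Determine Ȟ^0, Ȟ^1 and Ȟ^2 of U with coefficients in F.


intersection data:
  A12={q7,q22,q27} A13={q7,q15,q19,q31} A14={q8,q15,q32} A15={q8,q16,q33} A16={q1,q27,q33} A23={q7,q17,q18} A24={q4,q6,q28} A25={q10,q18,q28} A26={q4,q5,q27} A34={q15,q24,q26} A35={q18,q23,q25} A36={q2,q24,q25} A45={q8,q11,q28} A46={q4,q20,q24} A56={q14,q25,q33}
  A123={q7} A126={q27} A134={q15} A145={q8} A156={q33} A235={q18} A245={q28} A246={q4} A346={q24} A356={q25}
C dims 6,15,10; δ0: rk 6, SNF 1^5·2; δ1: rk 9, SNF 1^9
Ȟ^0 = (6 − 6) − 0 = 0, so Ȟ^0 ≅ 0
Ȟ^1 = (15 − 9) − 6 = 0 plus torsion [2], so Ȟ^1 ≅ Z/2
Ȟ^2 = (10 − 0) − 9 = 1, so Ȟ^2 ≅ Z

Ȟ^0 ≅ 0, Ȟ^1 ≅ Z/2, Ȟ^2 ≅ Z


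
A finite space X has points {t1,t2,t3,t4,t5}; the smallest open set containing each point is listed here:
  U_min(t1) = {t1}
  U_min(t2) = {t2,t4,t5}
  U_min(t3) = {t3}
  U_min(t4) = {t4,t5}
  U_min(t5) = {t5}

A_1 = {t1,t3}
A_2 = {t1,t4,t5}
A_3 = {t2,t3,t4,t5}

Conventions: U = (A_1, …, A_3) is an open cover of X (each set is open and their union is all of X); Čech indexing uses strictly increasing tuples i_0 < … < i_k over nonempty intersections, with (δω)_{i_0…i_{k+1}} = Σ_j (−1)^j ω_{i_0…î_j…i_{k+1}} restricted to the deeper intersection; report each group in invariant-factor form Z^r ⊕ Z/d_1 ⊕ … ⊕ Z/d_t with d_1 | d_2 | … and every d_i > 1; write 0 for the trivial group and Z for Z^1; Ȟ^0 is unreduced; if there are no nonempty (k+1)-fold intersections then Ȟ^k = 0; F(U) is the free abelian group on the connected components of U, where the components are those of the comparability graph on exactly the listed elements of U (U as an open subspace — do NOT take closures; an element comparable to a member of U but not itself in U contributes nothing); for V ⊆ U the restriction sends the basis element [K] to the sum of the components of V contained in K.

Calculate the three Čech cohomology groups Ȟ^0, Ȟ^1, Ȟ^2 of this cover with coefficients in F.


Ȟ^0 ≅ Z^3, Ȟ^1 ≅ 0 and Ȟ^2 ≅ 0

nerve simplices:
  A12={t1} A13={t3} A23={t4,t5}
components per intersection:
  A1: {t1} {t3}
  A2: {t1} {t4,t5}
  A3: {t2,t4,t5} {t3}
  A12: {t1}
  A13: {t3}
  A23: {t4,t5}
C dims 6,3; δ0: rk 3, SNF 1^3
degree 0: 6−3−0 = 3 → Ȟ^0 ≅ Z^3
degree 1: 3−0−3 = 0 → Ȟ^1 ≅ 0
degree 2: 0−0−0 = 0 → Ȟ^2 ≅ 0


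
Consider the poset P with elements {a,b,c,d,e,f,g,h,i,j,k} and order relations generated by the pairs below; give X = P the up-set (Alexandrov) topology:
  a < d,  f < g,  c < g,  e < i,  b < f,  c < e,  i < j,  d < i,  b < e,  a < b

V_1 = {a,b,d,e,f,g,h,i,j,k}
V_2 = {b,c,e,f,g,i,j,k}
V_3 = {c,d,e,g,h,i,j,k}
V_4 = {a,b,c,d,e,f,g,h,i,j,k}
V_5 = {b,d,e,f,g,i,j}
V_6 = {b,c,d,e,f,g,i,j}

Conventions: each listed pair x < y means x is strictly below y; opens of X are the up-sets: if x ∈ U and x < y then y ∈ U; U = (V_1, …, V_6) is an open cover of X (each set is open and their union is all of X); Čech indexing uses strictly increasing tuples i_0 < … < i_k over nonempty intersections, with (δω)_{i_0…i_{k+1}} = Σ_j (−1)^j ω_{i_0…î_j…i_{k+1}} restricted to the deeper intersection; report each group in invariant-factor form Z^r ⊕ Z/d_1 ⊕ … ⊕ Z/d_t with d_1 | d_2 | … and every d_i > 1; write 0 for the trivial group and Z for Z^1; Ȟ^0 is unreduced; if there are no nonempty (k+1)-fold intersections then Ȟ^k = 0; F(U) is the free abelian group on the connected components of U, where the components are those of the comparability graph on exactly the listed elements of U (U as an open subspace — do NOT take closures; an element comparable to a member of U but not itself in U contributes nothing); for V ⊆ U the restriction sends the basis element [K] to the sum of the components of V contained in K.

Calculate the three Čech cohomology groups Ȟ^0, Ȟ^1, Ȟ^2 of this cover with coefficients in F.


nerve simplices:
  V12={b,e,f,g,i,j,k} V13={d,e,g,h,i,j,k} V14={a,b,d,e,f,g,h,i,j,k} V15={b,d,e,f,g,i,j} V16={b,d,e,f,g,i,j} V23={c,e,g,i,j,k} V24={b,c,e,f,g,i,j,k} V25={b,e,f,g,i,j} V26={b,c,e,f,g,i,j} V34={c,d,e,g,h,i,j,k} V35={d,e,g,i,j} V36={c,d,e,g,i,j} V45={b,d,e,f,g,i,j} V46={b,c,d,e,f,g,i,j} V56={b,d,e,f,g,i,j}
  V123={e,g,i,j,k} V124={b,e,f,g,i,j,k} V125={b,e,f,g,i,j} V126={b,e,f,g,i,j} V134={d,e,g,h,i,j,k} V135={d,e,g,i,j} V136={d,e,g,i,j} V145={b,d,e,f,g,i,j} V146={b,d,e,f,g,i,j} V156={b,d,e,f,g,i,j} V234={c,e,g,i,j,k} V235={e,g,i,j} V236={c,e,g,i,j} V245={b,e,f,g,i,j} V246={b,c,e,f,g,i,j} V256={b,e,f,g,i,j} V345={d,e,g,i,j} V346={c,d,e,g,i,j} V356={d,e,g,i,j} V456={b,d,e,f,g,i,j}
  V1234={e,g,i,j,k} V1235={e,g,i,j} V1236={e,g,i,j} V1245={b,e,f,g,i,j} V1246={b,e,f,g,i,j} V1256={b,e,f,g,i,j} V1345={d,e,g,i,j} V1346={d,e,g,i,j} V1356={d,e,g,i,j} V1456={b,d,e,f,g,i,j} V2345={e,g,i,j} V2346={c,e,g,i,j} V2356={e,g,i,j} V2456={b,e,f,g,i,j} V3456={d,e,g,i,j}
  V12345={e,g,i,j} V12346={e,g,i,j} V12356={e,g,i,j} V12456={b,e,f,g,i,j} V13456={d,e,g,i,j} V23456={e,g,i,j}
  V123456={e,g,i,j}
components per intersection:
  V1: {a,b,d,e,f,g,i,j} {h} {k}
  V2: {b,c,e,f,g,i,j} {k}
  V3: {c,d,e,g,i,j} {h} {k}
  V4: {a,b,c,d,e,f,g,i,j} {h} {k}
  V5: {b,d,e,f,g,i,j}
  V6: {b,c,d,e,f,g,i,j}
  V12: {b,e,f,g,i,j} {k}
  V13: {d,e,i,j} {g} {h} {k}
  V14: {a,b,d,e,f,g,i,j} {h} {k}
  V15: {b,d,e,f,g,i,j}
  V16: {b,d,e,f,g,i,j}
  V23: {c,e,g,i,j} {k}
  V24: {b,c,e,f,g,i,j} {k}
  V25: {b,e,f,g,i,j}
  V26: {b,c,e,f,g,i,j}
  V34: {c,d,e,g,i,j} {h} {k}
  V35: {d,e,i,j} {g}
  V36: {c,d,e,g,i,j}
  V45: {b,d,e,f,g,i,j}
  V46: {b,c,d,e,f,g,i,j}
  V56: {b,d,e,f,g,i,j}
  V123: {e,i,j} {g} {k}
  V124: {b,e,f,g,i,j} {k}
  V125: {b,e,f,g,i,j}
  V126: {b,e,f,g,i,j}
  V134: {d,e,i,j} {g} {h} {k}
  V135: {d,e,i,j} {g}
  V136: {d,e,i,j} {g}
  V145: {b,d,e,f,g,i,j}
  V146: {b,d,e,f,g,i,j}
  V156: {b,d,e,f,g,i,j}
  V234: {c,e,g,i,j} {k}
  V235: {e,i,j} {g}
  V236: {c,e,g,i,j}
  V245: {b,e,f,g,i,j}
  V246: {b,c,e,f,g,i,j}
  V256: {b,e,f,g,i,j}
  V345: {d,e,i,j} {g}
  V346: {c,d,e,g,i,j}
  V356: {d,e,i,j} {g}
  V456: {b,d,e,f,g,i,j}
  V1234: {e,i,j} {g} {k}
  V1235: {e,i,j} {g}
  V1236: {e,i,j} {g}
  V1245: {b,e,f,g,i,j}
  V1246: {b,e,f,g,i,j}
  V1256: {b,e,f,g,i,j}
  V1345: {d,e,i,j} {g}
  V1346: {d,e,i,j} {g}
  V1356: {d,e,i,j} {g}
  V1456: {b,d,e,f,g,i,j}
  V2345: {e,i,j} {g}
  V2346: {c,e,g,i,j}
  V2356: {e,i,j} {g}
  V2456: {b,e,f,g,i,j}
  V3456: {d,e,i,j} {g}
  V12345: {e,i,j} {g}
  V12346: {e,i,j} {g}
  V12356: {e,i,j} {g}
  V12456: {b,e,f,g,i,j}
  V13456: {d,e,i,j} {g}
  V23456: {e,i,j} {g}
  V123456: {e,i,j} {g}
C dims 13,26,32,25; δ0: rk 10, SNF 1^10; δ1: rk 16, SNF 1^16; δ2: rk 16, SNF 1^16
degree 0: 13−10−0 = 3 → Ȟ^0 ≅ Z^3
degree 1: 26−16−10 = 0 → Ȟ^1 ≅ 0
degree 2: 32−16−16 = 0 → Ȟ^2 ≅ 0

Ȟ^0 = Z^3, Ȟ^1 = 0 and Ȟ^2 = 0


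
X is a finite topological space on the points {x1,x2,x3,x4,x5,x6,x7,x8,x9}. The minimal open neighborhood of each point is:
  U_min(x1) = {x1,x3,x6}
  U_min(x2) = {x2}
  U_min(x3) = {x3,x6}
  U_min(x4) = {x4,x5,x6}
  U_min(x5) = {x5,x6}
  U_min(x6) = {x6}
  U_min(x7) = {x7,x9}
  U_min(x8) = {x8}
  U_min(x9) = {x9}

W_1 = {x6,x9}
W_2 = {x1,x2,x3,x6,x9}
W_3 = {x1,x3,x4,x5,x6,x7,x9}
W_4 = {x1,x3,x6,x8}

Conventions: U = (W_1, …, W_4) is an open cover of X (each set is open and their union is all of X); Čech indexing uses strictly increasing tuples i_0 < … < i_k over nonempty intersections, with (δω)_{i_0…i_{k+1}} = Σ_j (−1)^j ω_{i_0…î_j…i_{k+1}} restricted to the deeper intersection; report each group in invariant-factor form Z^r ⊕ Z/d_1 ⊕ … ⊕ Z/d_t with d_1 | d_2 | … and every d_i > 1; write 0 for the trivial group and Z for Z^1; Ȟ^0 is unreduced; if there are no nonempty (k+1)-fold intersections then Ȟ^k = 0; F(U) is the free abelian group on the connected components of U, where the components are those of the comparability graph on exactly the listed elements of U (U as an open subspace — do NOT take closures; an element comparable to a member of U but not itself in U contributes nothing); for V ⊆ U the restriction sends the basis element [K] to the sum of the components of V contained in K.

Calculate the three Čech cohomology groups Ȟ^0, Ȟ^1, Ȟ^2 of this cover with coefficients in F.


cover nerve:
  W12={x6,x9} W13={x6,x9} W14={x6} W23={x1,x3,x6,x9} W24={x1,x3,x6} W34={x1,x3,x6}
  W123={x6,x9} W124={x6} W134={x6} W234={x1,x3,x6}
  W1234={x6}
components per intersection:
  W1: {x6} {x9}
  W2: {x1,x3,x6} {x2} {x9}
  W3: {x1,x3,x4,x5,x6} {x7,x9}
  W4: {x1,x3,x6} {x8}
  W12: {x6} {x9}
  W13: {x6} {x9}
  W14: {x6}
  W23: {x1,x3,x6} {x9}
  W24: {x1,x3,x6}
  W34: {x1,x3,x6}
  W123: {x6} {x9}
  W124: {x6}
  W134: {x6}
  W234: {x1,x3,x6}
  W1234: {x6}
C dims 9,9,5,1; δ0: rk 5, SNF 1^5; δ1: rk 4, SNF 1^4; δ2: rk 1, SNF 1^1
Ȟ^0: (9−5)−0=4 ⇒ Z^4
Ȟ^1: (9−4)−5=0 ⇒ 0
Ȟ^2: (5−1)−4=0 ⇒ 0

Ȟ^0 = Z^4, Ȟ^1 = 0, Ȟ^2 = 0


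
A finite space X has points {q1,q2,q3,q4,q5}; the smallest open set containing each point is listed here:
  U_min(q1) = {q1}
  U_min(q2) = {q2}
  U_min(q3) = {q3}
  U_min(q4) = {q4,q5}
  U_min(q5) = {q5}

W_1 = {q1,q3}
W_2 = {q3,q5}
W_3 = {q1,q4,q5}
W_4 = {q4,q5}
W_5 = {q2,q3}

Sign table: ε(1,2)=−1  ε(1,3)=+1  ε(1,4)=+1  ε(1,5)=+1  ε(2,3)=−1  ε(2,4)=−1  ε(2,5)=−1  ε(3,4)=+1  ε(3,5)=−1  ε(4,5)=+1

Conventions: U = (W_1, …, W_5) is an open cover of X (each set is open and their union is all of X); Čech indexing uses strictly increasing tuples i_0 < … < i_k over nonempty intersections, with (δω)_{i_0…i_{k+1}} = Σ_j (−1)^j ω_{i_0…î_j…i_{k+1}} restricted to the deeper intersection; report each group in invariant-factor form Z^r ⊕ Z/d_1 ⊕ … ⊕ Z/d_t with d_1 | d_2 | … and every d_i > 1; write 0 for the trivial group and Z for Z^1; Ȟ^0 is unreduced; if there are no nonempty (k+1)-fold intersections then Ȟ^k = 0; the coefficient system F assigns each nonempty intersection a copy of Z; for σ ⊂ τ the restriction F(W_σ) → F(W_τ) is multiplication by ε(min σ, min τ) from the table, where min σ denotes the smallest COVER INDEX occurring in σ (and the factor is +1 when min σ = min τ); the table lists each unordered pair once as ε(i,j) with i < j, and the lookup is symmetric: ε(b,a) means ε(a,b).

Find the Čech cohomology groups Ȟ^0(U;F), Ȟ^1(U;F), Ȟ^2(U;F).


nerve simplices:
  W12={q3} W13={q1} W15={q3} W23={q5} W24={q5} W25={q3} W34={q4,q5}
  W125={q3} W234={q5}
C dims 5,7,2; δ0: rk 4, SNF 1^4; δ1: rk 2, SNF 1^2
degree 0: 5−4−0 = 1 → Ȟ^0 ≅ Z
degree 1: 7−2−4 = 1 → Ȟ^1 ≅ Z
degree 2: 2−0−2 = 0 → Ȟ^2 ≅ 0

Ȟ^0 = Z, Ȟ^1 = Z and Ȟ^2 = 0


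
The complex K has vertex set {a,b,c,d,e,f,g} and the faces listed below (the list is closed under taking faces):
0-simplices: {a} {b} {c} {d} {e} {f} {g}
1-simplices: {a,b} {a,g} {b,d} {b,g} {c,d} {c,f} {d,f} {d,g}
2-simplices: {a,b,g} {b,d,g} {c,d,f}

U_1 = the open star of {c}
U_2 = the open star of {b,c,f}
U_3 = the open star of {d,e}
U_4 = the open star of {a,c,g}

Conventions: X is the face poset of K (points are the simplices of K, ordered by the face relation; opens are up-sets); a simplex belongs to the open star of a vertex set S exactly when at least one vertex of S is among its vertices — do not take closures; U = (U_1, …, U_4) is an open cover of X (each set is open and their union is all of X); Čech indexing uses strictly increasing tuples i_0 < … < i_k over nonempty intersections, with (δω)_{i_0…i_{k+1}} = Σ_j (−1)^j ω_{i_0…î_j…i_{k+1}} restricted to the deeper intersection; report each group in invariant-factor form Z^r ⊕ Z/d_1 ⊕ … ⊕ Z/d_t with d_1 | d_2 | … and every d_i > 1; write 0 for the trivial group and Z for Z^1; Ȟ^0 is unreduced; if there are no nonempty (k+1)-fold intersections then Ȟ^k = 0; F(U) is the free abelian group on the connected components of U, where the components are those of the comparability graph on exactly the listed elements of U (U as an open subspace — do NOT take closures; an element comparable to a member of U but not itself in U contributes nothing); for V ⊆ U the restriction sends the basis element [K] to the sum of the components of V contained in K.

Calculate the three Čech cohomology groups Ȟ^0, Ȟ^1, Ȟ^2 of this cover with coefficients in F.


nerve simplices:
  U1={{c},{c,d},{c,f},{c,d,f}} U2={{b},{c},{f},{a,b},{b,d},{b,g},{c,d},{c,f},{d,f},{a,b,g},{b,d,g},{c,d,f}} U3={{d},{e},{b,d},{c,d},{d,f},{d,g},{b,d,g},{c,d,f}} U4={{a},{c},{g},{a,b},{a,g},{b,g},{c,d},{c,f},{d,g},{a,b,g},{b,d,g},{c,d,f}}
  U12={{c},{c,d},{c,f},{c,d,f}} U13={{c,d},{c,d,f}} U14={{c},{c,d},{c,f},{c,d,f}} U23={{b,d},{c,d},{d,f},{b,d,g},{c,d,f}} U24={{c},{a,b},{b,g},{c,d},{c,f},{a,b,g},{b,d,g},{c,d,f}} U34={{c,d},{d,g},{b,d,g},{c,d,f}}
  U123={{c,d},{c,d,f}} U124={{c},{c,d},{c,f},{c,d,f}} U134={{c,d},{c,d,f}} U234={{c,d},{b,d,g},{c,d,f}}
  U1234={{c,d},{c,d,f}}
components per intersection:
  U1: {{c},{c,d},{c,f},{c,d,f}}
  U2: {{b},{a,b},{b,d},{b,g},{a,b,g},{b,d,g}} {{c},{f},{c,d},{c,f},{d,f},{c,d,f}}
  U3: {{d},{b,d},{c,d},{d,f},{d,g},{b,d,g},{c,d,f}} {{e}}
  U4: {{a},{g},{a,b},{a,g},{b,g},{d,g},{a,b,g},{b,d,g}} {{c},{c,d},{c,f},{c,d,f}}
  U12: {{c},{c,d},{c,f},{c,d,f}}
  U13: {{c,d},{c,d,f}}
  U14: {{c},{c,d},{c,f},{c,d,f}}
  U23: {{b,d},{b,d,g}} {{c,d},{d,f},{c,d,f}}
  U24: {{c},{c,d},{c,f},{c,d,f}} {{a,b},{b,g},{a,b,g},{b,d,g}}
  U34: {{c,d},{c,d,f}} {{d,g},{b,d,g}}
  U123: {{c,d},{c,d,f}}
  U124: {{c},{c,d},{c,f},{c,d,f}}
  U134: {{c,d},{c,d,f}}
  U234: {{c,d},{c,d,f}} {{b,d,g}}
  U1234: {{c,d},{c,d,f}}
C dims 7,9,5,1; δ0: rk 5, SNF 1^5; δ1: rk 4, SNF 1^4; δ2: rk 1, SNF 1^1
degree 0: 7−5−0 = 2 → Ȟ^0 ≅ Z^2
degree 1: 9−4−5 = 0 → Ȟ^1 ≅ 0
degree 2: 5−1−4 = 0 → Ȟ^2 ≅ 0

Ȟ^0(U;F) ≅ Z^2, Ȟ^1(U;F) ≅ 0 and Ȟ^2(U;F) ≅ 0


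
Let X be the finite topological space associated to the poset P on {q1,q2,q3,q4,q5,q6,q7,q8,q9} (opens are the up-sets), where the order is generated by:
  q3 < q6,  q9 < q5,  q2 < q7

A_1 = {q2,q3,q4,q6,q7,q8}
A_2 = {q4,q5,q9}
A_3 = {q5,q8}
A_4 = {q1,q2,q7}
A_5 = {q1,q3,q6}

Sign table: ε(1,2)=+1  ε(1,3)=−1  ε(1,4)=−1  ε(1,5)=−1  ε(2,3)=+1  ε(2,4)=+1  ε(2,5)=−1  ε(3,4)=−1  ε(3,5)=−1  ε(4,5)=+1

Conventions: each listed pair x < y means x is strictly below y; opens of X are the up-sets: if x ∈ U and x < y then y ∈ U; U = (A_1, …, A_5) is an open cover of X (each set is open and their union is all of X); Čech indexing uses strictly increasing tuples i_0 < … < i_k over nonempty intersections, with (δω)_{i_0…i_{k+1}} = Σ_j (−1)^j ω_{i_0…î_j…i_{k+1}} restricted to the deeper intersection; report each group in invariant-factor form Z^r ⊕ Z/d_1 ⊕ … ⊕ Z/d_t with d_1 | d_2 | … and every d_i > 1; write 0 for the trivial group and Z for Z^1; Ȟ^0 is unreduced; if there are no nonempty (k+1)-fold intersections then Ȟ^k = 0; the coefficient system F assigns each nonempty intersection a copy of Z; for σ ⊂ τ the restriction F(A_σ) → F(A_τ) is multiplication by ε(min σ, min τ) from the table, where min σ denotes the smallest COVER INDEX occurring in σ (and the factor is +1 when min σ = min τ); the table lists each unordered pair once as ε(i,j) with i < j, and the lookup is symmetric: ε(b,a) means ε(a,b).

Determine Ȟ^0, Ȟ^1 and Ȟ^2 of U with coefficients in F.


Ȟ^0 = 0, Ȟ^1 = Z ⊕ Z/2, Ȟ^2 = 0

nonempty overlaps:
  A12={q4} A13={q8} A14={q2,q7} A15={q3,q6} A23={q5} A45={q1}
C dims 5,6; δ0: rk 5, SNF 1^4·2
degree 0: 5−5−0 = 0 → Ȟ^0 ≅ 0
degree 1: 6−0−5 = 1 plus torsion [2] → Ȟ^1 ≅ Z ⊕ Z/2
degree 2: 0−0−0 = 0 → Ȟ^2 ≅ 0
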